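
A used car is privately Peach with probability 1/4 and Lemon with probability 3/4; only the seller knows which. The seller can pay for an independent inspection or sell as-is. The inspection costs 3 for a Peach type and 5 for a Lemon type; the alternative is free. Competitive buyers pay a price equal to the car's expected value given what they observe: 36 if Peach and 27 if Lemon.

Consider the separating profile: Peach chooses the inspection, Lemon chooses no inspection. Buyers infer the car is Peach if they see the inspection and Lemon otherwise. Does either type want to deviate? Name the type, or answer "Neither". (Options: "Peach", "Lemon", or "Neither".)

The inspection pays 36; no inspection pays 27.
Peach: assigned the inspection, nets 36 − 3 = 33; deviating to no inspection nets 27.
Lemon: assigned no inspection, nets 27; deviating to the inspection nets 36 − 5 = 31.
The Lemon type gains 4 by deviating.

Lemon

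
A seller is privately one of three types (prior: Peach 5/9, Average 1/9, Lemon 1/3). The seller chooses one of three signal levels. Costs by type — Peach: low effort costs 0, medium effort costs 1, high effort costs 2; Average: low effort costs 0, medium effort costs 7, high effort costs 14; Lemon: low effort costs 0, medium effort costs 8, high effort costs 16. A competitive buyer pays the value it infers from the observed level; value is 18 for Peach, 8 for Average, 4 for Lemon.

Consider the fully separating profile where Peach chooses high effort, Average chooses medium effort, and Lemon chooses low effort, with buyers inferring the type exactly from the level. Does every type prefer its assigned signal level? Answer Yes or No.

Separating prices: high effort → 18, medium effort → 8, low effort → 4.
Peach (assigned high effort): low effort: 4 − 0 = 4; medium effort: 8 − 1 = 7; high effort: 18 − 2 = 16. Peach stays.
Average (assigned medium effort): low effort: 4 − 0 = 4; medium effort: 8 − 7 = 1; high effort: 18 − 14 = 4. Average prefers low effort.
Lemon (assigned low effort): low effort: 4 − 0 = 4; medium effort: 8 − 8 = 0; high effort: 18 − 16 = 2. Lemon stays.
At least one type deviates; the separating profile fails.

No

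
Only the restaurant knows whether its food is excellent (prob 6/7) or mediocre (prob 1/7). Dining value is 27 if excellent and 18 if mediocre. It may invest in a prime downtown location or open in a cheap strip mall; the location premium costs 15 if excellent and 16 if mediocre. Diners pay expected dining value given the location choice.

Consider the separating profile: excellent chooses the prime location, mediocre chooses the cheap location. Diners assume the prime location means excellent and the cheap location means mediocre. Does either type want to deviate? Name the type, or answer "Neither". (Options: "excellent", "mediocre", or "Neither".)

excellent

The prime location pays 27; the cheap location pays 18.
excellent: assigned the prime location, nets 27 − 15 = 12; deviating to the cheap location nets 18.
mediocre: assigned the cheap location, nets 18; deviating to the prime location nets 27 − 16 = 11.
The excellent type gains 6 by deviating.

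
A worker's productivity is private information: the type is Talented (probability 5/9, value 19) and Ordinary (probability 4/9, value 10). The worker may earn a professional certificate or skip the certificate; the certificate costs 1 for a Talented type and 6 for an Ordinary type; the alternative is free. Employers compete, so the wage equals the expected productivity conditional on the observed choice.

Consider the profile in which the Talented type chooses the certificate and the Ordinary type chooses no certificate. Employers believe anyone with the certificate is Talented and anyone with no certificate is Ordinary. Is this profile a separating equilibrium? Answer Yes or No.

Under these beliefs, the certificate earns wage 19 and no certificate earns wage 10.
Talented: the certificate nets 19 − 1 = 18; no certificate nets 10. Talented prefers the certificate.
Ordinary: the certificate nets 19 − 6 = 13; no certificate nets 10. Ordinary would deviate to the certificate.
Ordinary has a profitable deviation, so the profile is not an equilibrium.

No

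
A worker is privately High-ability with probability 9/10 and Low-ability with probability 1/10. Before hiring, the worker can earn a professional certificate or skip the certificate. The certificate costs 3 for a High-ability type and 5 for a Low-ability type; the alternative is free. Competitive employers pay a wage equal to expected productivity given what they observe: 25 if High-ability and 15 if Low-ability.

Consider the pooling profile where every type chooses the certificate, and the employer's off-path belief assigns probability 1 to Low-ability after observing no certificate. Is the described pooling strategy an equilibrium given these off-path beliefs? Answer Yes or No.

Yes

On path, the employer holds the prior and pays 9/10·25 + 1/10·15 = 24. Off path (no certificate), believing Low-ability, it pays 15.
High-ability: the certificate nets 24 − 3 = 21; no certificate nets 15. High-ability stays.
Low-ability: the certificate nets 24 − 5 = 19; no certificate nets 15. Low-ability stays.
No type deviates, so pooling is sustained.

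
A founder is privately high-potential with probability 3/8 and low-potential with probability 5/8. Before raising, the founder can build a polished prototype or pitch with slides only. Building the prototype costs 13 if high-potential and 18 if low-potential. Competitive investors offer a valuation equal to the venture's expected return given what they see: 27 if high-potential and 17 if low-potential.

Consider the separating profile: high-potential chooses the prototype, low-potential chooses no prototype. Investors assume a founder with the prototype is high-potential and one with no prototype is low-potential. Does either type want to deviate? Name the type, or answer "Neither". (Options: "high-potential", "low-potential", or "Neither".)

The prototype pays 27; no prototype pays 17.
high-potential: assigned the prototype, nets 27 − 13 = 14; deviating to no prototype nets 17.
low-potential: assigned no prototype, nets 17; deviating to the prototype nets 27 − 18 = 9.
The high-potential type gains 3 by deviating.

high-potential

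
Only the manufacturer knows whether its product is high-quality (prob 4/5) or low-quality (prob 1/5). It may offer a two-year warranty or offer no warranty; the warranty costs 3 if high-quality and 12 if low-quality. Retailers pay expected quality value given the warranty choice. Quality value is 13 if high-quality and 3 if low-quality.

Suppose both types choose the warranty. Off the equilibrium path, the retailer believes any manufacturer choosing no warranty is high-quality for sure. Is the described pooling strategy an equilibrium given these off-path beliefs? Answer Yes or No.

No

On path, the retailer holds the prior and pays 4/5·13 + 1/5·3 = 11. Off path (no warranty), believing high-quality, it pays 13.
high-quality: the warranty nets 11 − 3 = 8; no warranty nets 13. high-quality would deviate.
low-quality: the warranty nets 11 − 12 = -1; no warranty nets 13. low-quality would deviate.
A type deviates, so pooling fails.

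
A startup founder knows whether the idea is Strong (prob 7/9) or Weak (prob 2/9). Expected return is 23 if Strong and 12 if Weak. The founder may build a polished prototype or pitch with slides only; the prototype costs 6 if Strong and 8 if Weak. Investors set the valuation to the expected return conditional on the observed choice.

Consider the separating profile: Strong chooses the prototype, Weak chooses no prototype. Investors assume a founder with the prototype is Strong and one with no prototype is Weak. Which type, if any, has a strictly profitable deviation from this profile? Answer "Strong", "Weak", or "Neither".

The prototype pays 23; no prototype pays 12.
Strong: assigned the prototype, nets 23 − 6 = 17; deviating to no prototype nets 12.
Weak: assigned no prototype, nets 12; deviating to the prototype nets 23 − 8 = 15.
The Weak type gains 3 by deviating.

Weak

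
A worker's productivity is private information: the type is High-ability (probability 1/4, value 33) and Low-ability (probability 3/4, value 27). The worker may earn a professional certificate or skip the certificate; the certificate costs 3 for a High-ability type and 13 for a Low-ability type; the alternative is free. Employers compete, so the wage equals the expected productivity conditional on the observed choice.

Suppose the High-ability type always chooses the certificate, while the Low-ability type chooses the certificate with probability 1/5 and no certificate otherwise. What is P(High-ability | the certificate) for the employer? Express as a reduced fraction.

P(the certificate) = (1/4)·1 + (3/4)·(1/5) = 2/5.
By Bayes' rule, P(High-ability | the certificate) = (1/4) / (2/5) = 5/8.

5/8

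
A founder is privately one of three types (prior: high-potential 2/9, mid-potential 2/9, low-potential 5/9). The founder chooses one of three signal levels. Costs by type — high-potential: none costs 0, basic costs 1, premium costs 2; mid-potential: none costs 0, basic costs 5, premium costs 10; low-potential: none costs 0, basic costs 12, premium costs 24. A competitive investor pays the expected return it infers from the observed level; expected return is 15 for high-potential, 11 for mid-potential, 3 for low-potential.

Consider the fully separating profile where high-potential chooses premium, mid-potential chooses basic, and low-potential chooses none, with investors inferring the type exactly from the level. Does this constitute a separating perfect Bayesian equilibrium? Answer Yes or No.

Separating valuations: premium → 15, basic → 11, none → 3.
high-potential (assigned premium): none: 3 − 0 = 3; basic: 11 − 1 = 10; premium: 15 − 2 = 13. high-potential stays.
mid-potential (assigned basic): none: 3 − 0 = 3; basic: 11 − 5 = 6; premium: 15 − 10 = 5. mid-potential stays.
low-potential (assigned none): none: 3 − 0 = 3; basic: 11 − 12 = -1; premium: 15 − 24 = -9. low-potential stays.
Every type prefers its assigned level; separation holds.

Yes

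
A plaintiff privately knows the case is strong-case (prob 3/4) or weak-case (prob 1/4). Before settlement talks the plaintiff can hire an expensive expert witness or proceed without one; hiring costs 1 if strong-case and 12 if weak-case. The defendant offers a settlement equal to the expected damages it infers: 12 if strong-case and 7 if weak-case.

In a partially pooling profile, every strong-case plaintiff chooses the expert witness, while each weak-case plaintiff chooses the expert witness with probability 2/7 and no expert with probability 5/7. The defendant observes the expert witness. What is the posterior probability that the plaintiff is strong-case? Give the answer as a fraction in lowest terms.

P(the expert witness) = (3/4)·1 + (1/4)·(2/7) = 23/28.
By Bayes' rule, P(strong-case | the expert witness) = (3/4) / (23/28) = 21/23.

21/23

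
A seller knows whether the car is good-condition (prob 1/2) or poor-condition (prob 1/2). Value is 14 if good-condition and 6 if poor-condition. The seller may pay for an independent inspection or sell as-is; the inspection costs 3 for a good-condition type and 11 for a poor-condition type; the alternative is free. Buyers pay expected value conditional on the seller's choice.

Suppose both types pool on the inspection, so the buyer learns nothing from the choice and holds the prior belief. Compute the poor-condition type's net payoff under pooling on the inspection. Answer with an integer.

-1

Pooled price = 1/2·14 + 1/2·6 = 10.
poor-condition pays cost 11 for the inspection, so net payoff = 10 − 11 = -1.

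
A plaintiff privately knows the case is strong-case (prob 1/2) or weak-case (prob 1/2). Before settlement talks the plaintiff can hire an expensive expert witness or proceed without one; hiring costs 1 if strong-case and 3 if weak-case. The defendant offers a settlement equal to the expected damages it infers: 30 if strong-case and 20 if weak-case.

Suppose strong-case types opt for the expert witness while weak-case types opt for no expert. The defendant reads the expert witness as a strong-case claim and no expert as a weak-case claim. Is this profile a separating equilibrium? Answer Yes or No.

No

Under these beliefs, the expert witness earns settlement 30 and no expert earns settlement 20.
strong-case: the expert witness nets 30 − 1 = 29; no expert nets 20. strong-case prefers the expert witness.
weak-case: the expert witness nets 30 − 3 = 27; no expert nets 20. weak-case would deviate to the expert witness.
weak-case has a profitable deviation, so the profile is not an equilibrium.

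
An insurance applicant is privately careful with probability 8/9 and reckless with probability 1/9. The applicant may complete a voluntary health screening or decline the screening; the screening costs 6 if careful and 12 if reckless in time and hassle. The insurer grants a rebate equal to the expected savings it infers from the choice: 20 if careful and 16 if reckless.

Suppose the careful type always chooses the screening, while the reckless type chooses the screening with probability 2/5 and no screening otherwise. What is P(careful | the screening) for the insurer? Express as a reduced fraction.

P(the screening) = (8/9)·1 + (1/9)·(2/5) = 14/15.
By Bayes' rule, P(careful | the screening) = (8/9) / (14/15) = 20/21.

20/21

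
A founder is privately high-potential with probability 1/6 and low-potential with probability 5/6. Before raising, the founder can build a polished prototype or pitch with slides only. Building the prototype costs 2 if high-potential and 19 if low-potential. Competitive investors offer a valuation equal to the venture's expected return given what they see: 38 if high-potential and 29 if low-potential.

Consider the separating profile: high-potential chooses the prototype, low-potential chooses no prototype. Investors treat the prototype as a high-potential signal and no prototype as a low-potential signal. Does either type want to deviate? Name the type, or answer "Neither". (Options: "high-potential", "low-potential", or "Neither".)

The prototype pays 38; no prototype pays 29.
high-potential: assigned the prototype, nets 38 − 2 = 36; deviating to no prototype nets 29.
low-potential: assigned no prototype, nets 29; deviating to the prototype nets 38 − 19 = 19.
Both types strictly prefer their assigned action; no profitable deviation.

Neither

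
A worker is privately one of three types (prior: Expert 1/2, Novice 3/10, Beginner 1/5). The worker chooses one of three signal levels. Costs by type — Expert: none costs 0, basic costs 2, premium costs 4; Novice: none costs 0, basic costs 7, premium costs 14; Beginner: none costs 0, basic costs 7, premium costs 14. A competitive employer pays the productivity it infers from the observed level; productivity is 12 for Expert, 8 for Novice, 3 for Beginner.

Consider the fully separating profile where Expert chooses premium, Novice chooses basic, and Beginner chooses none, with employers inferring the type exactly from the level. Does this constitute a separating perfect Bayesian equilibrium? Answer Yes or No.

Separating wages: premium → 12, basic → 8, none → 3.
Expert (assigned premium): none: 3 − 0 = 3; basic: 8 − 2 = 6; premium: 12 − 4 = 8. Expert stays.
Novice (assigned basic): none: 3 − 0 = 3; basic: 8 − 7 = 1; premium: 12 − 14 = -2. Novice prefers none.
Beginner (assigned none): none: 3 − 0 = 3; basic: 8 − 7 = 1; premium: 12 − 14 = -2. Beginner stays.
At least one type deviates; the separating profile fails.

No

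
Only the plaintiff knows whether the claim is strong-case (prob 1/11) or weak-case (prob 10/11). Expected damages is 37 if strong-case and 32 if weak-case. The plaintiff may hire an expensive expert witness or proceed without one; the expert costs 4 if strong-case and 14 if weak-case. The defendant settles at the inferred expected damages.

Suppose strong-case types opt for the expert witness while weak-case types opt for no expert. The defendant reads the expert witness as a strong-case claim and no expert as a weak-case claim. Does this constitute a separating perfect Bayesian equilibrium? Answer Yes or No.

Yes

Under these beliefs, the expert witness earns settlement 37 and no expert earns settlement 32.
strong-case: the expert witness nets 37 − 4 = 33; no expert nets 32. strong-case prefers the expert witness.
weak-case: the expert witness nets 37 − 14 = 23; no expert nets 32. weak-case prefers no expert.
Neither type deviates, so the separating profile is an equilibrium.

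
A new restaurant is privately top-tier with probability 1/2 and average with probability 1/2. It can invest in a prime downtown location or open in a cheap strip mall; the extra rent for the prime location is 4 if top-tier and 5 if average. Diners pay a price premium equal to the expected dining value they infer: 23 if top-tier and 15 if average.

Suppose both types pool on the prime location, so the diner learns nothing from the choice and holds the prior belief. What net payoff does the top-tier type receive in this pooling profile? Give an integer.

Pooled price premium = 1/2·23 + 1/2·15 = 19.
top-tier pays cost 4 for the prime location, so net payoff = 19 − 4 = 15.

15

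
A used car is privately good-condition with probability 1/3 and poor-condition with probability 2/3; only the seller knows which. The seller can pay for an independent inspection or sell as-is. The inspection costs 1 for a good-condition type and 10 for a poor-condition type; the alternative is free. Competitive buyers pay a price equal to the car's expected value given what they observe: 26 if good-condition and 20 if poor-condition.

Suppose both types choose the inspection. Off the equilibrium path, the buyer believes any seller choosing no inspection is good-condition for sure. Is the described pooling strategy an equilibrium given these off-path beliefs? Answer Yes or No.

No

On path, the buyer holds the prior and pays 1/3·26 + 2/3·20 = 22. Off path (no inspection), believing good-condition, it pays 26.
good-condition: the inspection nets 22 − 1 = 21; no inspection nets 26. good-condition would deviate.
poor-condition: the inspection nets 22 − 10 = 12; no inspection nets 26. poor-condition would deviate.
A type deviates, so pooling fails.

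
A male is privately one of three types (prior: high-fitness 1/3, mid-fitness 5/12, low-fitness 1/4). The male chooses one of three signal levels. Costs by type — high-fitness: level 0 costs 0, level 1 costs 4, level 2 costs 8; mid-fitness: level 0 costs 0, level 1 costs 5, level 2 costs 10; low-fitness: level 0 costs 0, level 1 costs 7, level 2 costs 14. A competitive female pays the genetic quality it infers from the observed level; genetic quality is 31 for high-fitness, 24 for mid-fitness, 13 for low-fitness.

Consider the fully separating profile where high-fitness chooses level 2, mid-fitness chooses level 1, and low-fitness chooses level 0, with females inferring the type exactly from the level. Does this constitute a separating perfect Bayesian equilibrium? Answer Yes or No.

No

Separating mating payoffs: level 2 → 31, level 1 → 24, level 0 → 13.
high-fitness (assigned level 2): level 0: 13 − 0 = 13; level 1: 24 − 4 = 20; level 2: 31 − 8 = 23. high-fitness stays.
mid-fitness (assigned level 1): level 0: 13 − 0 = 13; level 1: 24 − 5 = 19; level 2: 31 − 10 = 21. mid-fitness prefers level 2.
low-fitness (assigned level 0): level 0: 13 − 0 = 13; level 1: 24 − 7 = 17; level 2: 31 − 14 = 17. low-fitness prefers level 1.
At least one type deviates; the separating profile fails.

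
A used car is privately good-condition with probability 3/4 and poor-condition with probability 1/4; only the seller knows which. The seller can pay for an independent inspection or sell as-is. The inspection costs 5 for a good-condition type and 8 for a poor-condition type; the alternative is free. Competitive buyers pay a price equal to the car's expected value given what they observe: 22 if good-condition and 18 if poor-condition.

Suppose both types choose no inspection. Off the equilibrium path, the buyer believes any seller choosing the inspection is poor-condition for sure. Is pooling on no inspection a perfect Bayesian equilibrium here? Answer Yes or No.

Yes

On path, the buyer holds the prior and pays 3/4·22 + 1/4·18 = 21. Off path (the inspection), believing poor-condition, it pays 18.
good-condition: no inspection nets 21; the inspection nets 18 − 5 = 13. good-condition stays.
poor-condition: no inspection nets 21; the inspection nets 18 − 8 = 10. poor-condition stays.
No type deviates, so pooling is sustained.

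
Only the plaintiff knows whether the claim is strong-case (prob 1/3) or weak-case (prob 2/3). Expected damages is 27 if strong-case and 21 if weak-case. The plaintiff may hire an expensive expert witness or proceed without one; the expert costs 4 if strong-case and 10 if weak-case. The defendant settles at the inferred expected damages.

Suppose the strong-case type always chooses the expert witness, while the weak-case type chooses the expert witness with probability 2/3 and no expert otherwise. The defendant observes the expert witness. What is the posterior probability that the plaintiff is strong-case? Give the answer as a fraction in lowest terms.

P(the expert witness) = (1/3)·1 + (2/3)·(2/3) = 7/9.
By Bayes' rule, P(strong-case | the expert witness) = (1/3) / (7/9) = 3/7.

3/7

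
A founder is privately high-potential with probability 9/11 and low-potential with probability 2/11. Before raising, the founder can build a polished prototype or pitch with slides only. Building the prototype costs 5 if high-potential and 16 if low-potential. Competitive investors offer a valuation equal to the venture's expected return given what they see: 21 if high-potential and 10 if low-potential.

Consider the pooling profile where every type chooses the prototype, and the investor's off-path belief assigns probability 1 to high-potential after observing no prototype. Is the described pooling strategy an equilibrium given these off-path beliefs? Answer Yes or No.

No

On path, the investor holds the prior and pays 9/11·21 + 2/11·10 = 19. Off path (no prototype), believing high-potential, it pays 21.
high-potential: the prototype nets 19 − 5 = 14; no prototype nets 21. high-potential would deviate.
low-potential: the prototype nets 19 − 16 = 3; no prototype nets 21. low-potential would deviate.
A type deviates, so pooling fails.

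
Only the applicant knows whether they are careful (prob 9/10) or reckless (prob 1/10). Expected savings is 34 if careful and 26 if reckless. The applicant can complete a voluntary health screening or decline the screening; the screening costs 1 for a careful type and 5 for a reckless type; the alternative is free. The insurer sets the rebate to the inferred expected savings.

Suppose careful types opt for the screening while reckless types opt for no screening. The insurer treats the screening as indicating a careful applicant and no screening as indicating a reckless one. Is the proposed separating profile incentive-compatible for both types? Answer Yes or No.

Under these beliefs, the screening earns rebate 34 and no screening earns rebate 26.
careful: the screening nets 34 − 1 = 33; no screening nets 26. careful prefers the screening.
reckless: the screening nets 34 − 5 = 29; no screening nets 26. reckless would deviate to the screening.
reckless has a profitable deviation, so the profile is not an equilibrium.

No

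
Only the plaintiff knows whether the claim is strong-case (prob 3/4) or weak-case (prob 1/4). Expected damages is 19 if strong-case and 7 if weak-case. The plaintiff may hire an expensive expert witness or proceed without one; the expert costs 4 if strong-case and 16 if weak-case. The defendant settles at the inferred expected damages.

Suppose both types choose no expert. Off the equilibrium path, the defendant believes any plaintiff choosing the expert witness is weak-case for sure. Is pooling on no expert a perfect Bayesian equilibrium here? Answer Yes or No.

Yes

On path, the defendant holds the prior and pays 3/4·19 + 1/4·7 = 16. Off path (the expert witness), believing weak-case, it pays 7.
strong-case: no expert nets 16; the expert witness nets 7 − 4 = 3. strong-case stays.
weak-case: no expert nets 16; the expert witness nets 7 − 16 = -9. weak-case stays.
No type deviates, so pooling is sustained.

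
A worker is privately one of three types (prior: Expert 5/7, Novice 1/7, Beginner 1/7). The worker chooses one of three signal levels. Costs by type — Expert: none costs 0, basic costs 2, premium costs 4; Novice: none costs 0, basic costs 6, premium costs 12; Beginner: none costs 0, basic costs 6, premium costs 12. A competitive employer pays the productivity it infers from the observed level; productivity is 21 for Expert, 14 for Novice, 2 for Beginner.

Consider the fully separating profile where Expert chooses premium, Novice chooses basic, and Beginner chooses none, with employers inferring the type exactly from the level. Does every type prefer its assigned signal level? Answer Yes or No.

No

Separating wages: premium → 21, basic → 14, none → 2.
Expert (assigned premium): none: 2 − 0 = 2; basic: 14 − 2 = 12; premium: 21 − 4 = 17. Expert stays.
Novice (assigned basic): none: 2 − 0 = 2; basic: 14 − 6 = 8; premium: 21 − 12 = 9. Novice prefers premium.
Beginner (assigned none): none: 2 − 0 = 2; basic: 14 − 6 = 8; premium: 21 − 12 = 9. Beginner prefers premium.
At least one type deviates; the separating profile fails.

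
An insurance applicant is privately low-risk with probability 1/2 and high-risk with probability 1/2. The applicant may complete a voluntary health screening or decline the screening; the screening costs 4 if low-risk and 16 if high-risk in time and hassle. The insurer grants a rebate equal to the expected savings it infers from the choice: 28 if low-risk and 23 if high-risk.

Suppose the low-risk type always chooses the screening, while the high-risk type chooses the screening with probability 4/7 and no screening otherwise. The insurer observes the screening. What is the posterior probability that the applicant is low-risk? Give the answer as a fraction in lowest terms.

P(the screening) = (1/2)·1 + (1/2)·(4/7) = 11/14.
By Bayes' rule, P(low-risk | the screening) = (1/2) / (11/14) = 7/11.

7/11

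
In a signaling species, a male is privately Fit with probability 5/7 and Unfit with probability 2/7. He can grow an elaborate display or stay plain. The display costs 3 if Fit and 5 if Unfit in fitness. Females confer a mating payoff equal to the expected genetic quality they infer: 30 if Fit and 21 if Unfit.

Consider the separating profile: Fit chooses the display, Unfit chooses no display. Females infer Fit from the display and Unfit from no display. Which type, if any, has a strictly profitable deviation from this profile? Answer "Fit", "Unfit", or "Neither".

Unfit

The display pays 30; no display pays 21.
Fit: assigned the display, nets 30 − 3 = 27; deviating to no display nets 21.
Unfit: assigned no display, nets 21; deviating to the display nets 30 − 5 = 25.
The Unfit type gains 4 by deviating.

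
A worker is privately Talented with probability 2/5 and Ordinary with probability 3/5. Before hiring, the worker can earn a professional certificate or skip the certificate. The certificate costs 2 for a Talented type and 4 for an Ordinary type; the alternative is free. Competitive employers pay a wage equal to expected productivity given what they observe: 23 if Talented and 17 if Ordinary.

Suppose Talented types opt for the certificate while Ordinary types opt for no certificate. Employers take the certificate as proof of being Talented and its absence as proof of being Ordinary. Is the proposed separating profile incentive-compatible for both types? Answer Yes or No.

Under these beliefs, the certificate earns wage 23 and no certificate earns wage 17.
Talented: the certificate nets 23 − 2 = 21; no certificate nets 17. Talented prefers the certificate.
Ordinary: the certificate nets 23 − 4 = 19; no certificate nets 17. Ordinary would deviate to the certificate.
Ordinary has a profitable deviation, so the profile is not an equilibrium.

No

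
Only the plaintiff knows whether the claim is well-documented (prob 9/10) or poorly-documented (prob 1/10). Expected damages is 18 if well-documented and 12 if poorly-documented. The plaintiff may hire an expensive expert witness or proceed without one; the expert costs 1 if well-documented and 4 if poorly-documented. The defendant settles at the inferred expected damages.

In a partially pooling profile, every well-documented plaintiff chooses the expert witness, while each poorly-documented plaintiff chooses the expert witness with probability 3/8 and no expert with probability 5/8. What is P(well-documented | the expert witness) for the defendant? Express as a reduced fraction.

P(the expert witness) = (9/10)·1 + (1/10)·(3/8) = 15/16.
By Bayes' rule, P(well-documented | the expert witness) = (9/10) / (15/16) = 24/25.

24/25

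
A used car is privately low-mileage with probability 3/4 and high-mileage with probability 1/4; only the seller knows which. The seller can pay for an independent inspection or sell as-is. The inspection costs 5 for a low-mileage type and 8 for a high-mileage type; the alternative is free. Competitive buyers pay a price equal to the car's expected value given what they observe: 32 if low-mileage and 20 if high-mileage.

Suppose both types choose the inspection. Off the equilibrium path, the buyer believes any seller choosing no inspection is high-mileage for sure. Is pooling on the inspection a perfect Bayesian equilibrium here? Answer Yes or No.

On path, the buyer holds the prior and pays 3/4·32 + 1/4·20 = 29. Off path (no inspection), believing high-mileage, it pays 20.
low-mileage: the inspection nets 29 − 5 = 24; no inspection nets 20. low-mileage stays.
high-mileage: the inspection nets 29 − 8 = 21; no inspection nets 20. high-mileage stays.
No type deviates, so pooling is sustained.

Yes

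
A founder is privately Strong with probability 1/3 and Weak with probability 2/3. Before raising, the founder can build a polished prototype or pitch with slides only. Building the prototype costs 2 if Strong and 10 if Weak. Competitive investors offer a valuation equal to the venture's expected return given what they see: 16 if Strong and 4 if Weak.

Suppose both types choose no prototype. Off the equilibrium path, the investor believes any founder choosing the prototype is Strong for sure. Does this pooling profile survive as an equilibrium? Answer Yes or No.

No

On path, the investor holds the prior and pays 1/3·16 + 2/3·4 = 8. Off path (the prototype), believing Strong, it pays 16.
Strong: no prototype nets 8; the prototype nets 16 − 2 = 14. Strong would deviate.
Weak: no prototype nets 8; the prototype nets 16 − 10 = 6. Weak stays.
A type deviates, so pooling fails.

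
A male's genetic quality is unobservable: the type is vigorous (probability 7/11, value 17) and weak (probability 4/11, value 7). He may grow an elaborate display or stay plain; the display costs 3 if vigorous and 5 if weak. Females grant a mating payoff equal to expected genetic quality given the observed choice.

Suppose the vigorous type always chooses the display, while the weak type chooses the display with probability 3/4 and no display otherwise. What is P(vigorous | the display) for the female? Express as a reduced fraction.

P(the display) = (7/11)·1 + (4/11)·(3/4) = 10/11.
By Bayes' rule, P(vigorous | the display) = (7/11) / (10/11) = 7/10.

7/10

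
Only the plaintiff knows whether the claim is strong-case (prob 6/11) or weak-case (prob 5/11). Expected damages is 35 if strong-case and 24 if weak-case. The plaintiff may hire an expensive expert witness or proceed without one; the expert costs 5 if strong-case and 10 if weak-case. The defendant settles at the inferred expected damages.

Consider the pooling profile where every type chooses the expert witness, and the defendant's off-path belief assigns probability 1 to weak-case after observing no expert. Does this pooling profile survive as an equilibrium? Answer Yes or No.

On path, the defendant holds the prior and pays 6/11·35 + 5/11·24 = 30. Off path (no expert), believing weak-case, it pays 24.
strong-case: the expert witness nets 30 − 5 = 25; no expert nets 24. strong-case stays.
weak-case: the expert witness nets 30 − 10 = 20; no expert nets 24. weak-case would deviate.
A type deviates, so pooling fails.

No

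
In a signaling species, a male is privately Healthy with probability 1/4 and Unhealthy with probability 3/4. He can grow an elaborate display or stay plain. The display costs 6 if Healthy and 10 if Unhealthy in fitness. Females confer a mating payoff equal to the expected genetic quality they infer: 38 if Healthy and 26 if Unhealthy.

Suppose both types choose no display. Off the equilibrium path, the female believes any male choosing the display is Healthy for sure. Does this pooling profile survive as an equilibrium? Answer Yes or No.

On path, the female holds the prior and pays 1/4·38 + 3/4·26 = 29. Off path (the display), believing Healthy, it pays 38.
Healthy: no display nets 29; the display nets 38 − 6 = 32. Healthy would deviate.
Unhealthy: no display nets 29; the display nets 38 − 10 = 28. Unhealthy stays.
A type deviates, so pooling fails.

No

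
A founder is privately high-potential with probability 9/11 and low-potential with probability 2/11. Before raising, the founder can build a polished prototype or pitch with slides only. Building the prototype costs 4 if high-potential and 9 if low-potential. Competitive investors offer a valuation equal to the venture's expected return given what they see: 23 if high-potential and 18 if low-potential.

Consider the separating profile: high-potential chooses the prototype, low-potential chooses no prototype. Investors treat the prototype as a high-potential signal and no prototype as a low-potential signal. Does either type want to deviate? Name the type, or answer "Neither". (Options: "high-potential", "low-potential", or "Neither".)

The prototype pays 23; no prototype pays 18.
high-potential: assigned the prototype, nets 23 − 4 = 19; deviating to no prototype nets 18.
low-potential: assigned no prototype, nets 18; deviating to the prototype nets 23 − 9 = 14.
Both types strictly prefer their assigned action; no profitable deviation.

Neither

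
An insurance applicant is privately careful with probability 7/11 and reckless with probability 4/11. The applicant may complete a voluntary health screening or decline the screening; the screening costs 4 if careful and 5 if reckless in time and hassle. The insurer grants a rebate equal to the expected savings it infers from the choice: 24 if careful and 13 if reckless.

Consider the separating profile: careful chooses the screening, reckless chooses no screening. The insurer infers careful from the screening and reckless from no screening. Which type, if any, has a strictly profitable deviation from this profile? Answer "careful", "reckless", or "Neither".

reckless

The screening pays 24; no screening pays 13.
careful: assigned the screening, nets 24 − 4 = 20; deviating to no screening nets 13.
reckless: assigned no screening, nets 13; deviating to the screening nets 24 − 5 = 19.
The reckless type gains 6 by deviating.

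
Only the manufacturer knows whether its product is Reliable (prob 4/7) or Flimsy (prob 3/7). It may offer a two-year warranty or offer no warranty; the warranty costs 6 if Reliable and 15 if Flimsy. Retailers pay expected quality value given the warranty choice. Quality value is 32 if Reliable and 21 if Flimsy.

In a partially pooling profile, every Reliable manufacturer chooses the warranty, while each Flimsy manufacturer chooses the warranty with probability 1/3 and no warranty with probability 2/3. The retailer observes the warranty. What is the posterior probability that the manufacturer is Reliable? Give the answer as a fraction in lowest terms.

4/5

P(the warranty) = (4/7)·1 + (3/7)·(1/3) = 5/7.
By Bayes' rule, P(Reliable | the warranty) = (4/7) / (5/7) = 4/5.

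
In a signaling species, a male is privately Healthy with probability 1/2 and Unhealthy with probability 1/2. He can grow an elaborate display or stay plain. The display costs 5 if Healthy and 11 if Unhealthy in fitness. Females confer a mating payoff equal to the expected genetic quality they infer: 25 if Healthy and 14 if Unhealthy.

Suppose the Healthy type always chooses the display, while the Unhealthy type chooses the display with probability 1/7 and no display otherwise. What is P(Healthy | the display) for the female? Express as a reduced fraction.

7/8

P(the display) = (1/2)·1 + (1/2)·(1/7) = 4/7.
By Bayes' rule, P(Healthy | the display) = (1/2) / (4/7) = 7/8.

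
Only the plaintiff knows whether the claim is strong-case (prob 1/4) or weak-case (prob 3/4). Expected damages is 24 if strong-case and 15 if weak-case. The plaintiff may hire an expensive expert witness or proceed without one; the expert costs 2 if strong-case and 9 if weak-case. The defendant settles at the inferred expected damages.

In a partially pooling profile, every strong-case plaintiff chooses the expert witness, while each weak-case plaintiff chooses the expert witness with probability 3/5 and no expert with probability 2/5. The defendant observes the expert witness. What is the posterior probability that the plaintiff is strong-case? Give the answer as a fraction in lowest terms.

P(the expert witness) = (1/4)·1 + (3/4)·(3/5) = 7/10.
By Bayes' rule, P(strong-case | the expert witness) = (1/4) / (7/10) = 5/14.

5/14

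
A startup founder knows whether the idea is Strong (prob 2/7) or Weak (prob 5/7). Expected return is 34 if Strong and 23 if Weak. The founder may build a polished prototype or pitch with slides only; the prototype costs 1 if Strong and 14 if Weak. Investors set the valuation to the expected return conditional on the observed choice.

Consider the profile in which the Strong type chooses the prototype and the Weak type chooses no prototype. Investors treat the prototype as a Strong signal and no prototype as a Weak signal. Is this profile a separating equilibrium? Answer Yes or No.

Yes

Under these beliefs, the prototype earns valuation 34 and no prototype earns valuation 23.
Strong: the prototype nets 34 − 1 = 33; no prototype nets 23. Strong prefers the prototype.
Weak: the prototype nets 34 − 14 = 20; no prototype nets 23. Weak prefers no prototype.
Neither type deviates, so the separating profile is an equilibrium.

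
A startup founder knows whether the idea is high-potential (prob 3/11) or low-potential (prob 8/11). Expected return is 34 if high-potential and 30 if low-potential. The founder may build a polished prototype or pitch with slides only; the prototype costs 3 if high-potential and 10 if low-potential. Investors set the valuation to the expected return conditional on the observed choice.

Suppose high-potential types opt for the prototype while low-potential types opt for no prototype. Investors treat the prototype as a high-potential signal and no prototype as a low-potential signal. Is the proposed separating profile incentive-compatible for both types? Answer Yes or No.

Under these beliefs, the prototype earns valuation 34 and no prototype earns valuation 30.
high-potential: the prototype nets 34 − 3 = 31; no prototype nets 30. high-potential prefers the prototype.
low-potential: the prototype nets 34 − 10 = 24; no prototype nets 30. low-potential prefers no prototype.
Neither type deviates, so the separating profile is an equilibrium.

Yes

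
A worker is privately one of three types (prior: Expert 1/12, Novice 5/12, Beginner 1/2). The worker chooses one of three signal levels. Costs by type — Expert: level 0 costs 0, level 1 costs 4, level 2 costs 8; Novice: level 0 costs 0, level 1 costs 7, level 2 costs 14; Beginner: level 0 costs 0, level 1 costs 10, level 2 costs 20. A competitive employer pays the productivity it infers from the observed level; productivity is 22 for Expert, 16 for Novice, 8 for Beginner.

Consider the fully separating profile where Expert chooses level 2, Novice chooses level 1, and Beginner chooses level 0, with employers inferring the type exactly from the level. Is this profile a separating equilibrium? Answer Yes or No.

Yes

Separating wages: level 2 → 22, level 1 → 16, level 0 → 8.
Expert (assigned level 2): level 0: 8 − 0 = 8; level 1: 16 − 4 = 12; level 2: 22 − 8 = 14. Expert stays.
Novice (assigned level 1): level 0: 8 − 0 = 8; level 1: 16 − 7 = 9; level 2: 22 − 14 = 8. Novice stays.
Beginner (assigned level 0): level 0: 8 − 0 = 8; level 1: 16 − 10 = 6; level 2: 22 − 20 = 2. Beginner stays.
Every type prefers its assigned level; separation holds.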